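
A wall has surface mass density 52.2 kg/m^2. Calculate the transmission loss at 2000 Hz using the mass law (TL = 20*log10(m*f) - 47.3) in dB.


Given values:
  m = 52.2 kg/m^2, f = 2000 Hz
Formula: TL = 20 * log10(m * f) - 47.3
Compute m * f = 52.2 * 2000 = 104400.0
Compute log10(104400.0) = 5.0187
Compute 20 * 5.0187 = 100.374
TL = 100.374 - 47.3 = 53.07

53.07 dB


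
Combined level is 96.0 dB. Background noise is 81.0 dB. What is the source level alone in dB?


Given values:
  L_total = 96.0 dB, L_bg = 81.0 dB
Formula: L_source = 10 * log10(10^(L_total/10) - 10^(L_bg/10))
Convert to linear:
  10^(96.0/10) = 3981071705.535
  10^(81.0/10) = 125892541.1794
Difference: 3981071705.535 - 125892541.1794 = 3855179164.3556
L_source = 10 * log10(3855179164.3556) = 95.86

95.86 dB


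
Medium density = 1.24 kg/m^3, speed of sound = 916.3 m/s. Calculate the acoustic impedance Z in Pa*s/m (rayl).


Given values:
  rho = 1.24 kg/m^3
  c = 916.3 m/s
Formula: Z = rho * c
Z = 1.24 * 916.3
Z = 1136.21

1136.21 rayl


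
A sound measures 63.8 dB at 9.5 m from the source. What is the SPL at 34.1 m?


Given values:
  SPL1 = 63.8 dB, r1 = 9.5 m, r2 = 34.1 m
Formula: SPL2 = SPL1 - 20 * log10(r2 / r1)
Compute ratio: r2 / r1 = 34.1 / 9.5 = 3.5895
Compute log10: log10(3.5895) = 0.555034
Compute drop: 20 * 0.555034 = 11.1007
SPL2 = 63.8 - 11.1007 = 52.7

52.7 dB


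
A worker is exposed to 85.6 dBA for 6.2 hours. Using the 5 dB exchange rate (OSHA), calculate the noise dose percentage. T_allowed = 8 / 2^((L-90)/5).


Given values:
  L = 85.6 dBA, T = 6.2 hours
Formula: T_allowed = 8 / 2^((L - 90) / 5)
Compute exponent: (85.6 - 90) / 5 = -0.88
Compute 2^(-0.88) = 0.543367
T_allowed = 8 / 0.543367 = 14.723014 hours
Dose = (T / T_allowed) * 100
Dose = (6.2 / 14.723014) * 100 = 42.11

42.11 %


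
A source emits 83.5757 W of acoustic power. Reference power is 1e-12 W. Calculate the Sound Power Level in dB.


Given values:
  W = 83.5757 W
  W_ref = 1e-12 W
Formula: SWL = 10 * log10(W / W_ref)
Compute ratio: W / W_ref = 83575700000000
Compute log10: log10(83575700000000) = 13.92208
Multiply: SWL = 10 * 13.92208 = 139.22

139.22 dB


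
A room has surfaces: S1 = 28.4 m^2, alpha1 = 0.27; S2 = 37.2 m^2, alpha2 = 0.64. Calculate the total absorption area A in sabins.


Given surfaces:
  Surface 1: 28.4 * 0.27 = 7.668
  Surface 2: 37.2 * 0.64 = 23.808
Formula: A = sum(Si * alpha_i)
A = 7.668 + 23.808
A = 31.48

31.48 sabins


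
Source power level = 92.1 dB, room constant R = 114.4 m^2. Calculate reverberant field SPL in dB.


Given values:
  Lw = 92.1 dB, R = 114.4 m^2
Formula: SPL = Lw + 10 * log10(4 / R)
Compute 4 / R = 4 / 114.4 = 0.034965
Compute 10 * log10(0.034965) = -14.5637
SPL = 92.1 + (-14.5637) = 77.54

77.54 dB


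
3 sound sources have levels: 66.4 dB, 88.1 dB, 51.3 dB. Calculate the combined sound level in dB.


Formula: L_total = 10 * log10( sum(10^(Li/10)) )
  Source 1: 10^(66.4/10) = 4365158.3224
  Source 2: 10^(88.1/10) = 645654229.0347
  Source 3: 10^(51.3/10) = 134896.2883
Sum of linear values = 650154283.6454
L_total = 10 * log10(650154283.6454) = 88.13

88.13 dB


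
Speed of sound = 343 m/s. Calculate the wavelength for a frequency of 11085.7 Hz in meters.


Given values:
  c = 343 m/s, f = 11085.7 Hz
Formula: lambda = c / f
lambda = 343 / 11085.7
lambda = 0.0309

0.0309 m


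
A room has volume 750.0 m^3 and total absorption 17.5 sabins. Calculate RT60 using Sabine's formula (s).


Given values:
  V = 750.0 m^3
  A = 17.5 sabins
Formula: RT60 = 0.161 * V / A
Numerator: 0.161 * 750.0 = 120.75
RT60 = 120.75 / 17.5 = 6.9

6.9 s


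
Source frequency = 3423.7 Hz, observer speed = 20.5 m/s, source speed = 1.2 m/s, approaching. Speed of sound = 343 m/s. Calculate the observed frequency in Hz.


Given values:
  f_s = 3423.7 Hz, v_o = 20.5 m/s, v_s = 1.2 m/s
  Direction: approaching
Formula: f_o = f_s * (c + v_o) / (c - v_s)
Numerator: c + v_o = 343 + 20.5 = 363.5
Denominator: c - v_s = 343 - 1.2 = 341.8
f_o = 3423.7 * 363.5 / 341.8 = 3641.06

3641.06 Hz


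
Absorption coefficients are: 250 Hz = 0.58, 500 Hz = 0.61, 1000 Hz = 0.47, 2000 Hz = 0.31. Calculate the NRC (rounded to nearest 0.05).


Given values:
  a_250 = 0.58, a_500 = 0.61
  a_1000 = 0.47, a_2000 = 0.31
Formula: NRC = (a250 + a500 + a1000 + a2000) / 4
Sum = 0.58 + 0.61 + 0.47 + 0.31 = 1.97
NRC = 1.97 / 4 = 0.4925
Rounded to nearest 0.05: 0.5

0.5


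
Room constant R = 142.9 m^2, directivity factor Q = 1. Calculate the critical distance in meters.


Given values:
  R = 142.9 m^2, Q = 1
Formula: d_c = 0.141 * sqrt(Q * R)
Compute Q * R = 1 * 142.9 = 142.9
Compute sqrt(142.9) = 11.9541
d_c = 0.141 * 11.9541 = 1.686

1.686 m


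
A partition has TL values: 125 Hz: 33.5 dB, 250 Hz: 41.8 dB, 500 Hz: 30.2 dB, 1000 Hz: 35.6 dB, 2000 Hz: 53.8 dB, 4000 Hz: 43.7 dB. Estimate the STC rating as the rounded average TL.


Given TL values at each frequency:
  125 Hz: 33.5 dB
  250 Hz: 41.8 dB
  500 Hz: 30.2 dB
  1000 Hz: 35.6 dB
  2000 Hz: 53.8 dB
  4000 Hz: 43.7 dB
Formula: STC ~ round(average of TL values)
Sum = 33.5 + 41.8 + 30.2 + 35.6 + 53.8 + 43.7 = 238.6
Average = 238.6 / 6 = 39.77
Rounded: 40

40


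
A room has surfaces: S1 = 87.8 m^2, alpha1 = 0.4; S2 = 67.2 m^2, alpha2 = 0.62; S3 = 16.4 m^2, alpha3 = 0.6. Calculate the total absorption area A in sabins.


Given surfaces:
  Surface 1: 87.8 * 0.4 = 35.12
  Surface 2: 67.2 * 0.62 = 41.664
  Surface 3: 16.4 * 0.6 = 9.84
Formula: A = sum(Si * alpha_i)
A = 35.12 + 41.664 + 9.84
A = 86.62

86.62 sabins


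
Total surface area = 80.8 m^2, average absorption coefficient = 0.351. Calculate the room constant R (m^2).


Given values:
  S = 80.8 m^2, alpha = 0.351
Formula: R = S * alpha / (1 - alpha)
Numerator: 80.8 * 0.351 = 28.3608
Denominator: 1 - 0.351 = 0.649
R = 28.3608 / 0.649 = 43.7

43.7 m^2


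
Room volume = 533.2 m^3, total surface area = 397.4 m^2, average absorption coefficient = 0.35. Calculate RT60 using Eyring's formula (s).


Given values:
  V = 533.2 m^3, S = 397.4 m^2, alpha = 0.35
Formula: RT60 = 0.161 * V / (-S * ln(1 - alpha))
Compute ln(1 - 0.35) = ln(0.65) = -0.430783
Denominator: -397.4 * -0.430783 = 171.1932
Numerator: 0.161 * 533.2 = 85.8452
RT60 = 85.8452 / 171.1932 = 0.501

0.501 s


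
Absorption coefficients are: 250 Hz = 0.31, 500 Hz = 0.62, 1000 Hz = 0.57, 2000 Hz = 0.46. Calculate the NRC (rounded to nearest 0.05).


Given values:
  a_250 = 0.31, a_500 = 0.62
  a_1000 = 0.57, a_2000 = 0.46
Formula: NRC = (a250 + a500 + a1000 + a2000) / 4
Sum = 0.31 + 0.62 + 0.57 + 0.46 = 1.96
NRC = 1.96 / 4 = 0.49
Rounded to nearest 0.05: 0.5

0.5


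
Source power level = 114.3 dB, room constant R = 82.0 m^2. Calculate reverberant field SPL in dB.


Given values:
  Lw = 114.3 dB, R = 82.0 m^2
Formula: SPL = Lw + 10 * log10(4 / R)
Compute 4 / R = 4 / 82.0 = 0.04878
Compute 10 * log10(0.04878) = -13.1176
SPL = 114.3 + (-13.1176) = 101.18

101.18 dB


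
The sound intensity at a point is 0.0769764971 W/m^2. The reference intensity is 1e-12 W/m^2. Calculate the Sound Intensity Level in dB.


Given values:
  I = 0.0769764971 W/m^2
  I_ref = 1e-12 W/m^2
Formula: SIL = 10 * log10(I / I_ref)
Compute ratio: I / I_ref = 76976497100
Compute log10: log10(76976497100) = 10.886358
Multiply: SIL = 10 * 10.886358 = 108.86

108.86 dB


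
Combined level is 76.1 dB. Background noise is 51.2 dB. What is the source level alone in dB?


Given values:
  L_total = 76.1 dB, L_bg = 51.2 dB
Formula: L_source = 10 * log10(10^(L_total/10) - 10^(L_bg/10))
Convert to linear:
  10^(76.1/10) = 40738027.7804
  10^(51.2/10) = 131825.6739
Difference: 40738027.7804 - 131825.6739 = 40606202.1065
L_source = 10 * log10(40606202.1065) = 76.09

76.09 dB


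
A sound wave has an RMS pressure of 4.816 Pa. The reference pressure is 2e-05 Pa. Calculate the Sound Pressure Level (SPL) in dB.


Given values:
  p = 4.816 Pa
  p_ref = 2e-05 Pa
Formula: SPL = 20 * log10(p / p_ref)
Compute ratio: p / p_ref = 4.816 / 2e-05 = 240800
Compute log10: log10(240800) = 5.381656
Multiply: SPL = 20 * 5.381656 = 107.63

107.63 dB


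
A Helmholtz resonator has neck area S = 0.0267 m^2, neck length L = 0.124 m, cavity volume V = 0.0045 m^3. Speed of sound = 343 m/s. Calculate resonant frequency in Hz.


Given values:
  S = 0.0267 m^2, L = 0.124 m, V = 0.0045 m^3, c = 343 m/s
Formula: f = (c / (2*pi)) * sqrt(S / (V * L))
Compute V * L = 0.0045 * 0.124 = 0.000558
Compute S / (V * L) = 0.0267 / 0.000558 = 47.8495
Compute sqrt(47.8495) = 6.917333
Compute c / (2*pi) = 343 / 6.283185 = 54.590148
f = 54.590148 * 6.917333 = 377.62

377.62 Hz


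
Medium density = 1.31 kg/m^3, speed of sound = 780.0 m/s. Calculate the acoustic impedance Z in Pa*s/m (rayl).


Given values:
  rho = 1.31 kg/m^3
  c = 780.0 m/s
Formula: Z = rho * c
Z = 1.31 * 780.0
Z = 1021.8

1021.8 rayl


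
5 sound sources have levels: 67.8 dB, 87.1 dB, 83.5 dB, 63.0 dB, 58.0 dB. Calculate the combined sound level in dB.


Formula: L_total = 10 * log10( sum(10^(Li/10)) )
  Source 1: 10^(67.8/10) = 6025595.8607
  Source 2: 10^(87.1/10) = 512861383.9914
  Source 3: 10^(83.5/10) = 223872113.8568
  Source 4: 10^(63.0/10) = 1995262.315
  Source 5: 10^(58.0/10) = 630957.3445
Sum of linear values = 745385313.3684
L_total = 10 * log10(745385313.3684) = 88.72

88.72 dB


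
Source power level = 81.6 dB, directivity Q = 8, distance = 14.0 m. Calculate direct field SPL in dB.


Given values:
  Lw = 81.6 dB, Q = 8, r = 14.0 m
Formula: SPL = Lw + 10 * log10(Q / (4 * pi * r^2))
Compute 4 * pi * r^2 = 4 * pi * 14.0^2 = 2463.0086
Compute Q / denom = 8 / 2463.0086 = 0.00324806
Compute 10 * log10(0.00324806) = -24.8838
SPL = 81.6 + (-24.8838) = 56.72

56.72 dB


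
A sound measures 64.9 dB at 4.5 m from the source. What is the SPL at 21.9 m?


Given values:
  SPL1 = 64.9 dB, r1 = 4.5 m, r2 = 21.9 m
Formula: SPL2 = SPL1 - 20 * log10(r2 / r1)
Compute ratio: r2 / r1 = 21.9 / 4.5 = 4.8667
Compute log10: log10(4.8667) = 0.687235
Compute drop: 20 * 0.687235 = 13.7447
SPL2 = 64.9 - 13.7447 = 51.16

51.16 dB


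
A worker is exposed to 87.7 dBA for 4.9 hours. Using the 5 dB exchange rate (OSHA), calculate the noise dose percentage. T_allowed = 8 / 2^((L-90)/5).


Given values:
  L = 87.7 dBA, T = 4.9 hours
Formula: T_allowed = 8 / 2^((L - 90) / 5)
Compute exponent: (87.7 - 90) / 5 = -0.46
Compute 2^(-0.46) = 0.726986
T_allowed = 8 / 0.726986 = 11.004338 hours
Dose = (T / T_allowed) * 100
Dose = (4.9 / 11.004338) * 100 = 44.53

44.53 %


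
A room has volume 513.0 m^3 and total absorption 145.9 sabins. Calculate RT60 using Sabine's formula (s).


Given values:
  V = 513.0 m^3
  A = 145.9 sabins
Formula: RT60 = 0.161 * V / A
Numerator: 0.161 * 513.0 = 82.593
RT60 = 82.593 / 145.9 = 0.566

0.566 s


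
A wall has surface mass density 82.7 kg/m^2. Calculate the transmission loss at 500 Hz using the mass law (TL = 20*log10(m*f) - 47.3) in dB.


Given values:
  m = 82.7 kg/m^2, f = 500 Hz
Formula: TL = 20 * log10(m * f) - 47.3
Compute m * f = 82.7 * 500 = 41350.0
Compute log10(41350.0) = 4.616476
Compute 20 * 4.616476 = 92.3295
TL = 92.3295 - 47.3 = 45.03

45.03 dB


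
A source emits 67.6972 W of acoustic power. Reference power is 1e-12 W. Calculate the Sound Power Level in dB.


Given values:
  W = 67.6972 W
  W_ref = 1e-12 W
Formula: SWL = 10 * log10(W / W_ref)
Compute ratio: W / W_ref = 67697200000000
Compute log10: log10(67697200000000) = 13.830571
Multiply: SWL = 10 * 13.830571 = 138.31

138.31 dB


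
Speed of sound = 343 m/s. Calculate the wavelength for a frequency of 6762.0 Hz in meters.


Given values:
  c = 343 m/s, f = 6762.0 Hz
Formula: lambda = c / f
lambda = 343 / 6762.0
lambda = 0.0507

0.0507 m


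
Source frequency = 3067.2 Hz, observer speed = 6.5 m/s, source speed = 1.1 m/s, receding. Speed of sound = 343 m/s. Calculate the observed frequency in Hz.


Given values:
  f_s = 3067.2 Hz, v_o = 6.5 m/s, v_s = 1.1 m/s
  Direction: receding
Formula: f_o = f_s * (c - v_o) / (c + v_s)
Numerator: c - v_o = 343 - 6.5 = 336.5
Denominator: c + v_s = 343 + 1.1 = 344.1
f_o = 3067.2 * 336.5 / 344.1 = 2999.46

2999.46 Hz


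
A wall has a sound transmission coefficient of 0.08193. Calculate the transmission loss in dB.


Given values:
  tau = 0.08193
Formula: TL = 10 * log10(1 / tau)
Compute 1 / tau = 1 / 0.08193 = 12.2055
Compute log10(12.2055) = 1.086556
TL = 10 * 1.086556 = 10.87

10.87 dB


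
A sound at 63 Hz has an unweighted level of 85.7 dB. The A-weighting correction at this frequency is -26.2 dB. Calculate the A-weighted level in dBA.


Given values:
  SPL = 85.7 dB
  A-weighting at 63 Hz = -26.2 dB
Formula: L_A = SPL + A_weight
L_A = 85.7 + (-26.2)
L_A = 59.5

59.5 dBA


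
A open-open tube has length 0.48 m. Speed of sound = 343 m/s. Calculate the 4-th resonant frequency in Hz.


Given values:
  Tube type: open-open, L = 0.48 m, c = 343 m/s, n = 4
Formula: f_n = n * c / (2 * L)
Compute 2 * L = 2 * 0.48 = 0.96
f = 4 * 343 / 0.96
f = 1429.17

1429.17 Hz


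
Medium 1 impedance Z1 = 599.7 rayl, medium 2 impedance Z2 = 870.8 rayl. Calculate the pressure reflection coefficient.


Given values:
  Z1 = 599.7 rayl, Z2 = 870.8 rayl
Formula: R = (Z2 - Z1) / (Z2 + Z1)
Numerator: Z2 - Z1 = 870.8 - 599.7 = 271.1
Denominator: Z2 + Z1 = 870.8 + 599.7 = 1470.5
R = 271.1 / 1470.5 = 0.1844

0.1844


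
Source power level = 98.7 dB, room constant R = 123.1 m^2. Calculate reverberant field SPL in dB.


Given values:
  Lw = 98.7 dB, R = 123.1 m^2
Formula: SPL = Lw + 10 * log10(4 / R)
Compute 4 / R = 4 / 123.1 = 0.032494
Compute 10 * log10(0.032494) = -14.882
SPL = 98.7 + (-14.882) = 83.82

83.82 dB


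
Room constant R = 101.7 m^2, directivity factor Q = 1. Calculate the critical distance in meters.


Given values:
  R = 101.7 m^2, Q = 1
Formula: d_c = 0.141 * sqrt(Q * R)
Compute Q * R = 1 * 101.7 = 101.7
Compute sqrt(101.7) = 10.0846
d_c = 0.141 * 10.0846 = 1.422

1.422 m


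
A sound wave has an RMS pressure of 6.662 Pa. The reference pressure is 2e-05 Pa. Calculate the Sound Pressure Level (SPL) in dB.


Given values:
  p = 6.662 Pa
  p_ref = 2e-05 Pa
Formula: SPL = 20 * log10(p / p_ref)
Compute ratio: p / p_ref = 6.662 / 2e-05 = 333100
Compute log10: log10(333100) = 5.522575
Multiply: SPL = 20 * 5.522575 = 110.45

110.45 dB


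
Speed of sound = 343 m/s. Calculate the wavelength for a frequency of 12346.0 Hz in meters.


Given values:
  c = 343 m/s, f = 12346.0 Hz
Formula: lambda = c / f
lambda = 343 / 12346.0
lambda = 0.0278

0.0278 m


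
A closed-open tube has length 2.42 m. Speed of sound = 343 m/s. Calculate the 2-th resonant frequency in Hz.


Given values:
  Tube type: closed-open, L = 2.42 m, c = 343 m/s, n = 2
Formula: f_n = (2n - 1) * c / (4 * L)
Compute 2n - 1 = 2*2 - 1 = 3
Compute 4 * L = 4 * 2.42 = 9.68
f = 3 * 343 / 9.68
f = 106.3

106.3 Hz


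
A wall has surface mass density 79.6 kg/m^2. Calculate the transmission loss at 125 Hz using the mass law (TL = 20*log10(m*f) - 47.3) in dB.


Given values:
  m = 79.6 kg/m^2, f = 125 Hz
Formula: TL = 20 * log10(m * f) - 47.3
Compute m * f = 79.6 * 125 = 9950.0
Compute log10(9950.0) = 3.997823
Compute 20 * 3.997823 = 79.9565
TL = 79.9565 - 47.3 = 32.66

32.66 dB


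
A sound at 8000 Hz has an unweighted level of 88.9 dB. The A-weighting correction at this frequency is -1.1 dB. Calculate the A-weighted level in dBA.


Given values:
  SPL = 88.9 dB
  A-weighting at 8000 Hz = -1.1 dB
Formula: L_A = SPL + A_weight
L_A = 88.9 + (-1.1)
L_A = 87.8

87.8 dBA


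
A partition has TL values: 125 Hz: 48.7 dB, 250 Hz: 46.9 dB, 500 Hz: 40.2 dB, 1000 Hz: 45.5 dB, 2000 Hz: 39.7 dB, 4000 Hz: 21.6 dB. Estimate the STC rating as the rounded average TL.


Given TL values at each frequency:
  125 Hz: 48.7 dB
  250 Hz: 46.9 dB
  500 Hz: 40.2 dB
  1000 Hz: 45.5 dB
  2000 Hz: 39.7 dB
  4000 Hz: 21.6 dB
Formula: STC ~ round(average of TL values)
Sum = 48.7 + 46.9 + 40.2 + 45.5 + 39.7 + 21.6 = 242.6
Average = 242.6 / 6 = 40.43
Rounded: 40

40


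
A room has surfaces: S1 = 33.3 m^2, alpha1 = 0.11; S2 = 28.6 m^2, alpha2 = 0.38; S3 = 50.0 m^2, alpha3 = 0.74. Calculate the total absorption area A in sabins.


Given surfaces:
  Surface 1: 33.3 * 0.11 = 3.663
  Surface 2: 28.6 * 0.38 = 10.868
  Surface 3: 50.0 * 0.74 = 37.0
Formula: A = sum(Si * alpha_i)
A = 3.663 + 10.868 + 37.0
A = 51.53

51.53 sabins


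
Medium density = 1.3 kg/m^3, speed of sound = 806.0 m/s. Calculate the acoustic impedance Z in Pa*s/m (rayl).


Given values:
  rho = 1.3 kg/m^3
  c = 806.0 m/s
Formula: Z = rho * c
Z = 1.3 * 806.0
Z = 1047.8

1047.8 rayl


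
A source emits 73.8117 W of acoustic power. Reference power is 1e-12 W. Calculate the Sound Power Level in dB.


Given values:
  W = 73.8117 W
  W_ref = 1e-12 W
Formula: SWL = 10 * log10(W / W_ref)
Compute ratio: W / W_ref = 73811700000000
Compute log10: log10(73811700000000) = 13.868125
Multiply: SWL = 10 * 13.868125 = 138.68

138.68 dB


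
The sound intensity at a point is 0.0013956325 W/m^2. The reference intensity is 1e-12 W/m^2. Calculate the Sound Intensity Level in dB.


Given values:
  I = 0.0013956325 W/m^2
  I_ref = 1e-12 W/m^2
Formula: SIL = 10 * log10(I / I_ref)
Compute ratio: I / I_ref = 1395632500
Compute log10: log10(1395632500) = 9.144771
Multiply: SIL = 10 * 9.144771 = 91.45

91.45 dB


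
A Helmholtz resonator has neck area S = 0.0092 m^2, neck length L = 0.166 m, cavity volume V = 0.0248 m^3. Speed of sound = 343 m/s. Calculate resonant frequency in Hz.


Given values:
  S = 0.0092 m^2, L = 0.166 m, V = 0.0248 m^3, c = 343 m/s
Formula: f = (c / (2*pi)) * sqrt(S / (V * L))
Compute V * L = 0.0248 * 0.166 = 0.0041168
Compute S / (V * L) = 0.0092 / 0.0041168 = 2.2347
Compute sqrt(2.2347) = 1.494891
Compute c / (2*pi) = 343 / 6.283185 = 54.590148
f = 54.590148 * 1.494891 = 81.61

81.61 Hz


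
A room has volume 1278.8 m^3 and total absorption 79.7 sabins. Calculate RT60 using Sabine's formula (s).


Given values:
  V = 1278.8 m^3
  A = 79.7 sabins
Formula: RT60 = 0.161 * V / A
Numerator: 0.161 * 1278.8 = 205.8868
RT60 = 205.8868 / 79.7 = 2.583

2.583 s


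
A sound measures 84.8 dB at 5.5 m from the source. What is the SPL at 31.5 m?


Given values:
  SPL1 = 84.8 dB, r1 = 5.5 m, r2 = 31.5 m
Formula: SPL2 = SPL1 - 20 * log10(r2 / r1)
Compute ratio: r2 / r1 = 31.5 / 5.5 = 5.7273
Compute log10: log10(5.7273) = 0.75795
Compute drop: 20 * 0.75795 = 15.159
SPL2 = 84.8 - 15.159 = 69.64

69.64 dB


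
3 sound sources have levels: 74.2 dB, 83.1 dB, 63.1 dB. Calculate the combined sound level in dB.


Formula: L_total = 10 * log10( sum(10^(Li/10)) )
  Source 1: 10^(74.2/10) = 26302679.919
  Source 2: 10^(83.1/10) = 204173794.467
  Source 3: 10^(63.1/10) = 2041737.9447
Sum of linear values = 232518212.3307
L_total = 10 * log10(232518212.3307) = 83.66

83.66 dB


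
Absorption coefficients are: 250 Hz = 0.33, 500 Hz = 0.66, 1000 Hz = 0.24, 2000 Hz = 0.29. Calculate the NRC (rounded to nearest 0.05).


Given values:
  a_250 = 0.33, a_500 = 0.66
  a_1000 = 0.24, a_2000 = 0.29
Formula: NRC = (a250 + a500 + a1000 + a2000) / 4
Sum = 0.33 + 0.66 + 0.24 + 0.29 = 1.52
NRC = 1.52 / 4 = 0.38
Rounded to nearest 0.05: 0.4

0.4


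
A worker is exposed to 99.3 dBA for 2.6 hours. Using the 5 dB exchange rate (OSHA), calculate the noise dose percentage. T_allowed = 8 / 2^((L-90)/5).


Given values:
  L = 99.3 dBA, T = 2.6 hours
Formula: T_allowed = 8 / 2^((L - 90) / 5)
Compute exponent: (99.3 - 90) / 5 = 1.86
Compute 2^(1.86) = 3.630077
T_allowed = 8 / 3.630077 = 2.20381 hours
Dose = (T / T_allowed) * 100
Dose = (2.6 / 2.20381) * 100 = 117.98

117.98 %


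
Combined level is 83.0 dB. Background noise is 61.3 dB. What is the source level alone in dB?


Given values:
  L_total = 83.0 dB, L_bg = 61.3 dB
Formula: L_source = 10 * log10(10^(L_total/10) - 10^(L_bg/10))
Convert to linear:
  10^(83.0/10) = 199526231.4969
  10^(61.3/10) = 1348962.8826
Difference: 199526231.4969 - 1348962.8826 = 198177268.6143
L_source = 10 * log10(198177268.6143) = 82.97

82.97 dB


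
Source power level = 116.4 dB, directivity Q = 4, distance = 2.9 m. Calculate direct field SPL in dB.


Given values:
  Lw = 116.4 dB, Q = 4, r = 2.9 m
Formula: SPL = Lw + 10 * log10(Q / (4 * pi * r^2))
Compute 4 * pi * r^2 = 4 * pi * 2.9^2 = 105.6832
Compute Q / denom = 4 / 105.6832 = 0.03784897
Compute 10 * log10(0.03784897) = -14.2195
SPL = 116.4 + (-14.2195) = 102.18

102.18 dB


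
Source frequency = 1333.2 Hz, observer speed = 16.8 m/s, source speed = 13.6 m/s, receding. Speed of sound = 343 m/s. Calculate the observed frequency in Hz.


Given values:
  f_s = 1333.2 Hz, v_o = 16.8 m/s, v_s = 13.6 m/s
  Direction: receding
Formula: f_o = f_s * (c - v_o) / (c + v_s)
Numerator: c - v_o = 343 - 16.8 = 326.2
Denominator: c + v_s = 343 + 13.6 = 356.6
f_o = 1333.2 * 326.2 / 356.6 = 1219.55

1219.55 Hz


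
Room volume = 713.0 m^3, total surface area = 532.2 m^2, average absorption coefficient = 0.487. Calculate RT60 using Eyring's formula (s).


Given values:
  V = 713.0 m^3, S = 532.2 m^2, alpha = 0.487
Formula: RT60 = 0.161 * V / (-S * ln(1 - alpha))
Compute ln(1 - 0.487) = ln(0.513) = -0.667479
Denominator: -532.2 * -0.667479 = 355.2323
Numerator: 0.161 * 713.0 = 114.793
RT60 = 114.793 / 355.2323 = 0.323

0.323 s


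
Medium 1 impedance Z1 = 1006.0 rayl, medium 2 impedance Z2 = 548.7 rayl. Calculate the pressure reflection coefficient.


Given values:
  Z1 = 1006.0 rayl, Z2 = 548.7 rayl
Formula: R = (Z2 - Z1) / (Z2 + Z1)
Numerator: Z2 - Z1 = 548.7 - 1006.0 = -457.3
Denominator: Z2 + Z1 = 548.7 + 1006.0 = 1554.7
R = -457.3 / 1554.7 = -0.2941

-0.2941


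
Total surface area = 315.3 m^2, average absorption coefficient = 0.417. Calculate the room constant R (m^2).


Given values:
  S = 315.3 m^2, alpha = 0.417
Formula: R = S * alpha / (1 - alpha)
Numerator: 315.3 * 0.417 = 131.4801
Denominator: 1 - 0.417 = 0.583
R = 131.4801 / 0.583 = 225.52

225.52 m^2


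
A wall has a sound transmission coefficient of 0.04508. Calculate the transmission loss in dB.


Given values:
  tau = 0.04508
Formula: TL = 10 * log10(1 / tau)
Compute 1 / tau = 1 / 0.04508 = 22.1828
Compute log10(22.1828) = 1.346016
TL = 10 * 1.346016 = 13.46

13.46 dB


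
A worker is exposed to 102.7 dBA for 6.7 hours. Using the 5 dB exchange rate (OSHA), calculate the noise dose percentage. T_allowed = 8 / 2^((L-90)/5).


Given values:
  L = 102.7 dBA, T = 6.7 hours
Formula: T_allowed = 8 / 2^((L - 90) / 5)
Compute exponent: (102.7 - 90) / 5 = 2.54
Compute 2^(2.54) = 5.81589
T_allowed = 8 / 5.81589 = 1.375542 hours
Dose = (T / T_allowed) * 100
Dose = (6.7 / 1.375542) * 100 = 487.08

487.08 %


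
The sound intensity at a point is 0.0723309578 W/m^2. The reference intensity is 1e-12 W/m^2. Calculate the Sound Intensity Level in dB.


Given values:
  I = 0.0723309578 W/m^2
  I_ref = 1e-12 W/m^2
Formula: SIL = 10 * log10(I / I_ref)
Compute ratio: I / I_ref = 72330957800
Compute log10: log10(72330957800) = 10.859324
Multiply: SIL = 10 * 10.859324 = 108.59

108.59 dB


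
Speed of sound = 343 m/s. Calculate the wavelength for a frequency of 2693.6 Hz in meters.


Given values:
  c = 343 m/s, f = 2693.6 Hz
Formula: lambda = c / f
lambda = 343 / 2693.6
lambda = 0.1273

0.1273 m


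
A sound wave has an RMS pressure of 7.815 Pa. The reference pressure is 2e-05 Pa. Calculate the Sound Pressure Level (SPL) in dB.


Given values:
  p = 7.815 Pa
  p_ref = 2e-05 Pa
Formula: SPL = 20 * log10(p / p_ref)
Compute ratio: p / p_ref = 7.815 / 2e-05 = 390750
Compute log10: log10(390750) = 5.591899
Multiply: SPL = 20 * 5.591899 = 111.84

111.84 dB


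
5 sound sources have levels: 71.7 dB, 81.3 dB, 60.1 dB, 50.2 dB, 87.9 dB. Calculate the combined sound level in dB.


Formula: L_total = 10 * log10( sum(10^(Li/10)) )
  Source 1: 10^(71.7/10) = 14791083.8817
  Source 2: 10^(81.3/10) = 134896288.2592
  Source 3: 10^(60.1/10) = 1023292.9923
  Source 4: 10^(50.2/10) = 104712.8548
  Source 5: 10^(87.9/10) = 616595001.8615
Sum of linear values = 767410379.8495
L_total = 10 * log10(767410379.8495) = 88.85

88.85 dB


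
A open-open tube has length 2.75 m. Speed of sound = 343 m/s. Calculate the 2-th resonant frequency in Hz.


Given values:
  Tube type: open-open, L = 2.75 m, c = 343 m/s, n = 2
Formula: f_n = n * c / (2 * L)
Compute 2 * L = 2 * 2.75 = 5.5
f = 2 * 343 / 5.5
f = 124.73

124.73 Hz


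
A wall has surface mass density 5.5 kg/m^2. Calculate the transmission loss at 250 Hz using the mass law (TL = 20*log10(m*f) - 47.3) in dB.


Given values:
  m = 5.5 kg/m^2, f = 250 Hz
Formula: TL = 20 * log10(m * f) - 47.3
Compute m * f = 5.5 * 250 = 1375.0
Compute log10(1375.0) = 3.138303
Compute 20 * 3.138303 = 62.7661
TL = 62.7661 - 47.3 = 15.47

15.47 dB


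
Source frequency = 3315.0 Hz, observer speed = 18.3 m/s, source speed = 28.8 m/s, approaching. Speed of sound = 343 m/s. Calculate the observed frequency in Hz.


Given values:
  f_s = 3315.0 Hz, v_o = 18.3 m/s, v_s = 28.8 m/s
  Direction: approaching
Formula: f_o = f_s * (c + v_o) / (c - v_s)
Numerator: c + v_o = 343 + 18.3 = 361.3
Denominator: c - v_s = 343 - 28.8 = 314.2
f_o = 3315.0 * 361.3 / 314.2 = 3811.93

3811.93 Hz


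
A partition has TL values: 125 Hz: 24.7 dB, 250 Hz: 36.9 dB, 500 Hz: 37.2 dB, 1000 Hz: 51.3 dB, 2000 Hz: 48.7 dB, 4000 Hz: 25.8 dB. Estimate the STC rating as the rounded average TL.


Given TL values at each frequency:
  125 Hz: 24.7 dB
  250 Hz: 36.9 dB
  500 Hz: 37.2 dB
  1000 Hz: 51.3 dB
  2000 Hz: 48.7 dB
  4000 Hz: 25.8 dB
Formula: STC ~ round(average of TL values)
Sum = 24.7 + 36.9 + 37.2 + 51.3 + 48.7 + 25.8 = 224.6
Average = 224.6 / 6 = 37.43
Rounded: 37

37


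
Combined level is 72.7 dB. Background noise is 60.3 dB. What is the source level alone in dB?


Given values:
  L_total = 72.7 dB, L_bg = 60.3 dB
Formula: L_source = 10 * log10(10^(L_total/10) - 10^(L_bg/10))
Convert to linear:
  10^(72.7/10) = 18620871.3666
  10^(60.3/10) = 1071519.3052
Difference: 18620871.3666 - 1071519.3052 = 17549352.0614
L_source = 10 * log10(17549352.0614) = 72.44

72.44 dB


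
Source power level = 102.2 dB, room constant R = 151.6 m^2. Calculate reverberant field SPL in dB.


Given values:
  Lw = 102.2 dB, R = 151.6 m^2
Formula: SPL = Lw + 10 * log10(4 / R)
Compute 4 / R = 4 / 151.6 = 0.026385
Compute 10 * log10(0.026385) = -15.7864
SPL = 102.2 + (-15.7864) = 86.41

86.41 dB


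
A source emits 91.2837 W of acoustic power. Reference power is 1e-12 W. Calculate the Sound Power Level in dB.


Given values:
  W = 91.2837 W
  W_ref = 1e-12 W
Formula: SWL = 10 * log10(W / W_ref)
Compute ratio: W / W_ref = 91283700000000
Compute log10: log10(91283700000000) = 13.960393
Multiply: SWL = 10 * 13.960393 = 139.6

139.6 dB


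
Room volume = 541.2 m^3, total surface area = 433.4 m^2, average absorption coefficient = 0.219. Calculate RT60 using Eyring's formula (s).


Given values:
  V = 541.2 m^3, S = 433.4 m^2, alpha = 0.219
Formula: RT60 = 0.161 * V / (-S * ln(1 - alpha))
Compute ln(1 - 0.219) = ln(0.781) = -0.24718
Denominator: -433.4 * -0.24718 = 107.1278
Numerator: 0.161 * 541.2 = 87.1332
RT60 = 87.1332 / 107.1278 = 0.813

0.813 s


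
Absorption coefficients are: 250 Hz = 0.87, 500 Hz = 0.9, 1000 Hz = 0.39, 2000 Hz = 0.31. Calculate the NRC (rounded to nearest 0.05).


Given values:
  a_250 = 0.87, a_500 = 0.9
  a_1000 = 0.39, a_2000 = 0.31
Formula: NRC = (a250 + a500 + a1000 + a2000) / 4
Sum = 0.87 + 0.9 + 0.39 + 0.31 = 2.47
NRC = 2.47 / 4 = 0.6175
Rounded to nearest 0.05: 0.6

0.6


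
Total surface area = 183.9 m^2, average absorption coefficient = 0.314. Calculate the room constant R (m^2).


Given values:
  S = 183.9 m^2, alpha = 0.314
Formula: R = S * alpha / (1 - alpha)
Numerator: 183.9 * 0.314 = 57.7446
Denominator: 1 - 0.314 = 0.686
R = 57.7446 / 0.686 = 84.18

84.18 m^2


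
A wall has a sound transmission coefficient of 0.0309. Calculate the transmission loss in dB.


Given values:
  tau = 0.0309
Formula: TL = 10 * log10(1 / tau)
Compute 1 / tau = 1 / 0.0309 = 32.3625
Compute log10(32.3625) = 1.510042
TL = 10 * 1.510042 = 15.1

15.1 dB


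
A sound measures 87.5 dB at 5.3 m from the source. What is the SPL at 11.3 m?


Given values:
  SPL1 = 87.5 dB, r1 = 5.3 m, r2 = 11.3 m
Formula: SPL2 = SPL1 - 20 * log10(r2 / r1)
Compute ratio: r2 / r1 = 11.3 / 5.3 = 2.1321
Compute log10: log10(2.1321) = 0.328808
Compute drop: 20 * 0.328808 = 6.5762
SPL2 = 87.5 - 6.5762 = 80.92

80.92 dB


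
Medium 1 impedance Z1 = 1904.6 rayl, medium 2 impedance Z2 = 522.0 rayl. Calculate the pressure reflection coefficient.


Given values:
  Z1 = 1904.6 rayl, Z2 = 522.0 rayl
Formula: R = (Z2 - Z1) / (Z2 + Z1)
Numerator: Z2 - Z1 = 522.0 - 1904.6 = -1382.6
Denominator: Z2 + Z1 = 522.0 + 1904.6 = 2426.6
R = -1382.6 / 2426.6 = -0.5698

-0.5698


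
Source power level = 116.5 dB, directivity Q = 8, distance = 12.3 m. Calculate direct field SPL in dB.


Given values:
  Lw = 116.5 dB, Q = 8, r = 12.3 m
Formula: SPL = Lw + 10 * log10(Q / (4 * pi * r^2))
Compute 4 * pi * r^2 = 4 * pi * 12.3^2 = 1901.1662
Compute Q / denom = 8 / 1901.1662 = 0.00420794
Compute 10 * log10(0.00420794) = -23.7593
SPL = 116.5 + (-23.7593) = 92.74

92.74 dB


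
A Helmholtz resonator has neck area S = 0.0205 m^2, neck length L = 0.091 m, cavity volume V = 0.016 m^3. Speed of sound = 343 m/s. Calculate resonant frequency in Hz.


Given values:
  S = 0.0205 m^2, L = 0.091 m, V = 0.016 m^3, c = 343 m/s
Formula: f = (c / (2*pi)) * sqrt(S / (V * L))
Compute V * L = 0.016 * 0.091 = 0.001456
Compute S / (V * L) = 0.0205 / 0.001456 = 14.0797
Compute sqrt(14.0797) = 3.752293
Compute c / (2*pi) = 343 / 6.283185 = 54.590148
f = 54.590148 * 3.752293 = 204.84

204.84 Hz


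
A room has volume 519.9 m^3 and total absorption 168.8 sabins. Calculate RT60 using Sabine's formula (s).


Given values:
  V = 519.9 m^3
  A = 168.8 sabins
Formula: RT60 = 0.161 * V / A
Numerator: 0.161 * 519.9 = 83.7039
RT60 = 83.7039 / 168.8 = 0.496

0.496 s


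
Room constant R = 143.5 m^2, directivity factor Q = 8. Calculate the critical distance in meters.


Given values:
  R = 143.5 m^2, Q = 8
Formula: d_c = 0.141 * sqrt(Q * R)
Compute Q * R = 8 * 143.5 = 1148.0
Compute sqrt(1148.0) = 33.8821
d_c = 0.141 * 33.8821 = 4.777

4.777 m


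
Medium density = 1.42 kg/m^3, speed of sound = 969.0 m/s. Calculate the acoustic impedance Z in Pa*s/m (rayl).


Given values:
  rho = 1.42 kg/m^3
  c = 969.0 m/s
Formula: Z = rho * c
Z = 1.42 * 969.0
Z = 1375.98

1375.98 rayl


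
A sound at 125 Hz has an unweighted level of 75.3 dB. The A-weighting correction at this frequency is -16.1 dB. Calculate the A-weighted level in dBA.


Given values:
  SPL = 75.3 dB
  A-weighting at 125 Hz = -16.1 dB
Formula: L_A = SPL + A_weight
L_A = 75.3 + (-16.1)
L_A = 59.2

59.2 dBA


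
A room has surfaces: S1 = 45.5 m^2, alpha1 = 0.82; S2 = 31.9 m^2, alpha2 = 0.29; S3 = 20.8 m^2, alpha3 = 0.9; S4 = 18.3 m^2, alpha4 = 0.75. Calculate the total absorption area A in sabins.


Given surfaces:
  Surface 1: 45.5 * 0.82 = 37.31
  Surface 2: 31.9 * 0.29 = 9.251
  Surface 3: 20.8 * 0.9 = 18.72
  Surface 4: 18.3 * 0.75 = 13.725
Formula: A = sum(Si * alpha_i)
A = 37.31 + 9.251 + 18.72 + 13.725
A = 79.01

79.01 sabins


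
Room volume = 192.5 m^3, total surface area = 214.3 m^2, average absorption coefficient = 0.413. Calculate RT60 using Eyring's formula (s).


Given values:
  V = 192.5 m^3, S = 214.3 m^2, alpha = 0.413
Formula: RT60 = 0.161 * V / (-S * ln(1 - alpha))
Compute ln(1 - 0.413) = ln(0.587) = -0.53273
Denominator: -214.3 * -0.53273 = 114.164
Numerator: 0.161 * 192.5 = 30.9925
RT60 = 30.9925 / 114.164 = 0.271

0.271 s


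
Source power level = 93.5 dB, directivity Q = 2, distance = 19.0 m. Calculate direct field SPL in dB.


Given values:
  Lw = 93.5 dB, Q = 2, r = 19.0 m
Formula: SPL = Lw + 10 * log10(Q / (4 * pi * r^2))
Compute 4 * pi * r^2 = 4 * pi * 19.0^2 = 4536.4598
Compute Q / denom = 2 / 4536.4598 = 0.00044087
Compute 10 * log10(0.00044087) = -33.5569
SPL = 93.5 + (-33.5569) = 59.94

59.94 dB


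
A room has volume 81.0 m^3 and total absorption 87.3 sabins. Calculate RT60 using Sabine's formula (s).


Given values:
  V = 81.0 m^3
  A = 87.3 sabins
Formula: RT60 = 0.161 * V / A
Numerator: 0.161 * 81.0 = 13.041
RT60 = 13.041 / 87.3 = 0.149

0.149 s


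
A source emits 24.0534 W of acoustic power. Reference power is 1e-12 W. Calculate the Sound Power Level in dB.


Given values:
  W = 24.0534 W
  W_ref = 1e-12 W
Formula: SWL = 10 * log10(W / W_ref)
Compute ratio: W / W_ref = 24053400000000
Compute log10: log10(24053400000000) = 13.381176
Multiply: SWL = 10 * 13.381176 = 133.81

133.81 dB


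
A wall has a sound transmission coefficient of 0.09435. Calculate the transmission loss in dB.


Given values:
  tau = 0.09435
Formula: TL = 10 * log10(1 / tau)
Compute 1 / tau = 1 / 0.09435 = 10.5988
Compute log10(10.5988) = 1.025257
TL = 10 * 1.025257 = 10.25

10.25 dB


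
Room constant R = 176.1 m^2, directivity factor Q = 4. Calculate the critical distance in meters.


Given values:
  R = 176.1 m^2, Q = 4
Formula: d_c = 0.141 * sqrt(Q * R)
Compute Q * R = 4 * 176.1 = 704.4
Compute sqrt(704.4) = 26.5405
d_c = 0.141 * 26.5405 = 3.742

3.742 m


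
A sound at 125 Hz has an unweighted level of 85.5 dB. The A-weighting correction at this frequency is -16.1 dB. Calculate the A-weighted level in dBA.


Given values:
  SPL = 85.5 dB
  A-weighting at 125 Hz = -16.1 dB
Formula: L_A = SPL + A_weight
L_A = 85.5 + (-16.1)
L_A = 69.4

69.4 dBA


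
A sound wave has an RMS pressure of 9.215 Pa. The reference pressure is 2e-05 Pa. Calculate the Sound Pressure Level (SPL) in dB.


Given values:
  p = 9.215 Pa
  p_ref = 2e-05 Pa
Formula: SPL = 20 * log10(p / p_ref)
Compute ratio: p / p_ref = 9.215 / 2e-05 = 460750
Compute log10: log10(460750) = 5.663465
Multiply: SPL = 20 * 5.663465 = 113.27

113.27 dB


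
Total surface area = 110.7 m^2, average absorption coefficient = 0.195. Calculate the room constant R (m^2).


Given values:
  S = 110.7 m^2, alpha = 0.195
Formula: R = S * alpha / (1 - alpha)
Numerator: 110.7 * 0.195 = 21.5865
Denominator: 1 - 0.195 = 0.805
R = 21.5865 / 0.805 = 26.82

26.82 m^2


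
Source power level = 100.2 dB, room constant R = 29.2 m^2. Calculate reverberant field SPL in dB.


Given values:
  Lw = 100.2 dB, R = 29.2 m^2
Formula: SPL = Lw + 10 * log10(4 / R)
Compute 4 / R = 4 / 29.2 = 0.136986
Compute 10 * log10(0.136986) = -8.6332
SPL = 100.2 + (-8.6332) = 91.57

91.57 dB


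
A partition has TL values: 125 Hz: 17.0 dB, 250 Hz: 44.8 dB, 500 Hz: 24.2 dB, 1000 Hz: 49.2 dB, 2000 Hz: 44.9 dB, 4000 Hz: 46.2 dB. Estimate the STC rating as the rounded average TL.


Given TL values at each frequency:
  125 Hz: 17.0 dB
  250 Hz: 44.8 dB
  500 Hz: 24.2 dB
  1000 Hz: 49.2 dB
  2000 Hz: 44.9 dB
  4000 Hz: 46.2 dB
Formula: STC ~ round(average of TL values)
Sum = 17.0 + 44.8 + 24.2 + 49.2 + 44.9 + 46.2 = 226.3
Average = 226.3 / 6 = 37.72
Rounded: 38

38


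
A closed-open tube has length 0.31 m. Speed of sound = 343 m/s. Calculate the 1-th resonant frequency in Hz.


Given values:
  Tube type: closed-open, L = 0.31 m, c = 343 m/s, n = 1
Formula: f_n = (2n - 1) * c / (4 * L)
Compute 2n - 1 = 2*1 - 1 = 1
Compute 4 * L = 4 * 0.31 = 1.24
f = 1 * 343 / 1.24
f = 276.61

276.61 Hz


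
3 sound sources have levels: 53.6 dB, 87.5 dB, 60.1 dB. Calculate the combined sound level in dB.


Formula: L_total = 10 * log10( sum(10^(Li/10)) )
  Source 1: 10^(53.6/10) = 229086.7653
  Source 2: 10^(87.5/10) = 562341325.1903
  Source 3: 10^(60.1/10) = 1023292.9923
Sum of linear values = 563593704.9479
L_total = 10 * log10(563593704.9479) = 87.51

87.51 dB


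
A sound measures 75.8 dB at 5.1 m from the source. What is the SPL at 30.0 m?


Given values:
  SPL1 = 75.8 dB, r1 = 5.1 m, r2 = 30.0 m
Formula: SPL2 = SPL1 - 20 * log10(r2 / r1)
Compute ratio: r2 / r1 = 30.0 / 5.1 = 5.8824
Compute log10: log10(5.8824) = 0.769555
Compute drop: 20 * 0.769555 = 15.3911
SPL2 = 75.8 - 15.3911 = 60.41

60.41 dB


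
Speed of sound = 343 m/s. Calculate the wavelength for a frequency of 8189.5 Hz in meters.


Given values:
  c = 343 m/s, f = 8189.5 Hz
Formula: lambda = c / f
lambda = 343 / 8189.5
lambda = 0.0419

0.0419 m


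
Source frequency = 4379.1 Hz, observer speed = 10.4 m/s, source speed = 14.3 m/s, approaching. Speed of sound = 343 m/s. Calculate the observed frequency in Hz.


Given values:
  f_s = 4379.1 Hz, v_o = 10.4 m/s, v_s = 14.3 m/s
  Direction: approaching
Formula: f_o = f_s * (c + v_o) / (c - v_s)
Numerator: c + v_o = 343 + 10.4 = 353.4
Denominator: c - v_s = 343 - 14.3 = 328.7
f_o = 4379.1 * 353.4 / 328.7 = 4708.17

4708.17 Hz


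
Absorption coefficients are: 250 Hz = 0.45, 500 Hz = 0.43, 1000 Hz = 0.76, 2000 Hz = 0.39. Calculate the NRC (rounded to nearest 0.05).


Given values:
  a_250 = 0.45, a_500 = 0.43
  a_1000 = 0.76, a_2000 = 0.39
Formula: NRC = (a250 + a500 + a1000 + a2000) / 4
Sum = 0.45 + 0.43 + 0.76 + 0.39 = 2.03
NRC = 2.03 / 4 = 0.5075
Rounded to nearest 0.05: 0.5

0.5


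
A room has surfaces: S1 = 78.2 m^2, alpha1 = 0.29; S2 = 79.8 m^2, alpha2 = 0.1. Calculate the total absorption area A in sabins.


Given surfaces:
  Surface 1: 78.2 * 0.29 = 22.678
  Surface 2: 79.8 * 0.1 = 7.98
Formula: A = sum(Si * alpha_i)
A = 22.678 + 7.98
A = 30.66

30.66 sabins


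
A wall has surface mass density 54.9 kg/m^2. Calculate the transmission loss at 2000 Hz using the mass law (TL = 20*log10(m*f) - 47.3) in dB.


Given values:
  m = 54.9 kg/m^2, f = 2000 Hz
Formula: TL = 20 * log10(m * f) - 47.3
Compute m * f = 54.9 * 2000 = 109800.0
Compute log10(109800.0) = 5.040602
Compute 20 * 5.040602 = 100.812
TL = 100.812 - 47.3 = 53.51

53.51 dB


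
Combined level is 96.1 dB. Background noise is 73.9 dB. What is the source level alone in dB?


Given values:
  L_total = 96.1 dB, L_bg = 73.9 dB
Formula: L_source = 10 * log10(10^(L_total/10) - 10^(L_bg/10))
Convert to linear:
  10^(96.1/10) = 4073802778.0411
  10^(73.9/10) = 24547089.1569
Difference: 4073802778.0411 - 24547089.1569 = 4049255688.8842
L_source = 10 * log10(4049255688.8842) = 96.07

96.07 dB


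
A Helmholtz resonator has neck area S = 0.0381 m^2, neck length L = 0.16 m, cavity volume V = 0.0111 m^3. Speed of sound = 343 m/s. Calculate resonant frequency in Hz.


Given values:
  S = 0.0381 m^2, L = 0.16 m, V = 0.0111 m^3, c = 343 m/s
Formula: f = (c / (2*pi)) * sqrt(S / (V * L))
Compute V * L = 0.0111 * 0.16 = 0.001776
Compute S / (V * L) = 0.0381 / 0.001776 = 21.4527
Compute sqrt(21.4527) = 4.631706
Compute c / (2*pi) = 343 / 6.283185 = 54.590148
f = 54.590148 * 4.631706 = 252.85

252.85 Hz


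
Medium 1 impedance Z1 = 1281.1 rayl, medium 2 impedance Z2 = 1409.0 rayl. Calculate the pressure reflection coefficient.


Given values:
  Z1 = 1281.1 rayl, Z2 = 1409.0 rayl
Formula: R = (Z2 - Z1) / (Z2 + Z1)
Numerator: Z2 - Z1 = 1409.0 - 1281.1 = 127.9
Denominator: Z2 + Z1 = 1409.0 + 1281.1 = 2690.1
R = 127.9 / 2690.1 = 0.0475

0.0475


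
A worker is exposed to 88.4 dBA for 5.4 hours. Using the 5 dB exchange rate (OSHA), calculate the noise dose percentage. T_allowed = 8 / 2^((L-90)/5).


Given values:
  L = 88.4 dBA, T = 5.4 hours
Formula: T_allowed = 8 / 2^((L - 90) / 5)
Compute exponent: (88.4 - 90) / 5 = -0.32
Compute 2^(-0.32) = 0.80107
T_allowed = 8 / 0.80107 = 9.986643 hours
Dose = (T / T_allowed) * 100
Dose = (5.4 / 9.986643) * 100 = 54.07

54.07 %


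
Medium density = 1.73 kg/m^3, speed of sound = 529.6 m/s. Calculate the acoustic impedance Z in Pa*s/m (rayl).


Given values:
  rho = 1.73 kg/m^3
  c = 529.6 m/s
Formula: Z = rho * c
Z = 1.73 * 529.6
Z = 916.21

916.21 rayl


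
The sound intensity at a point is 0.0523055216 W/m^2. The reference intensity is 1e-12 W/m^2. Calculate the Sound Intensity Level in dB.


Given values:
  I = 0.0523055216 W/m^2
  I_ref = 1e-12 W/m^2
Formula: SIL = 10 * log10(I / I_ref)
Compute ratio: I / I_ref = 52305521600
Compute log10: log10(52305521600) = 10.718548
Multiply: SIL = 10 * 10.718548 = 107.19

107.19 dB
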